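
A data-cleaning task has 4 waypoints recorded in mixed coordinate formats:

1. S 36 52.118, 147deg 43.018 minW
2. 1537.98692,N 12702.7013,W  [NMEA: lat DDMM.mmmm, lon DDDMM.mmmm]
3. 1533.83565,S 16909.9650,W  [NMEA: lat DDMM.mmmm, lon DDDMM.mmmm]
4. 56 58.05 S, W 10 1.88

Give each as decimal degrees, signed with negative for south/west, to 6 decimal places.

Point 1:
  Latitude: 52.118′ = 0.868633°; total 36.8686333
  S → negative
  Lon: 43.018′ = 0.716967°; total 147.7169667
  W → negative
Point 2:
  Lat: split at 2 digits → 15° and 37.98692′; 15 + 37.98692/60 = 15.6331153
  N ⇒ keep positive
  Longitude: degrees = first 3 digits = 127, minutes = 2.7013; 127 + 2.7013/60 = 127.0450217
  W → negative
Point 3:
  φ: split at 2 digits → 15° and 33.83565′; 15 + 33.83565/60 = 15.5639275
  S ⇒ negate
  Lon: degrees = first 3 digits = 169, minutes = 9.965; 169 + 9.965/60 = 169.1660833
  W → negative
Point 4:
  φ: 58.05′ = 0.967500°; total 56.9675000
  hemisphere S, so the sign is −
  Longitude: 10 + 1.88/60 = 10.0313333
  W ⇒ negate

1. -36.868633, -147.716967
2. 15.633115, -127.045022
3. -15.563928, -169.166083
4. -56.967500, -10.031333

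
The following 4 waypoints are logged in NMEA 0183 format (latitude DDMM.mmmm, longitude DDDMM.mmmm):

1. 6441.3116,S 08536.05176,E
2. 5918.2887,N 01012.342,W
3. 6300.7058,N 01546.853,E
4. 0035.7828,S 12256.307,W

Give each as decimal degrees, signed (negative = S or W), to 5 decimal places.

1. -64.68853, 85.60086
2. 59.30481, -10.20570
3. 63.01176, 15.78088
4. -0.59638, -122.93845

Point 1:
  Latitude: split at 2 digits → 64° and 41.3116′; 64 + 41.3116/60 = 64.688527
  S ⇒ negate
  Longitude: degrees = first 3 digits = 85, minutes = 36.05176; 85 + 36.05176/60 = 85.600863
  E → positive
Point 2:
  Lat: degrees = first 2 digits = 59, minutes = 18.2887; 59 + 18.2887/60 = 59.304812
  N ⇒ keep positive
  λ: degrees = first 3 digits = 10, minutes = 12.342; 10 + 12.342/60 = 10.205700
  hemisphere W, so the sign is −
Point 3:
  φ: split at 2 digits → 63° and 0.7058′; 63 + 0.7058/60 = 63.011763
  N → positive
  Lon: degrees = first 3 digits = 15, minutes = 46.853; 15 + 46.853/60 = 15.780883
  E → positive
Point 4:
  φ: split at 2 digits → 00° and 35.7828′; 0 + 35.7828/60 = 0.596380
  S → negative
  λ: split at 3 digits → 122° and 56.307′; 122 + 56.307/60 = 122.938450
  hemisphere W, so the sign is −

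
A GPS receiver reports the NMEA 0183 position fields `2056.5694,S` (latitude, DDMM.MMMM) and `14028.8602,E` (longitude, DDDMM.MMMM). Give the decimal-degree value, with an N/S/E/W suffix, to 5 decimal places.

20.94282° S, 140.48100° E

Lat: split at 2 digits → 20° and 56.5694′; 20 + 56.5694/60 = 20.942823
λ: degrees = first 3 digits = 140, minutes = 28.8602; 140 + 28.8602/60 = 140.481003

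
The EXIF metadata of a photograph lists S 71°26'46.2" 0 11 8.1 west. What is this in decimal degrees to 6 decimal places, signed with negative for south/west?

-71.446167, -0.185583

φ: 71° + 26/60 + 46.2/3600 = 71 + 0.433333 + 0.012833 = 71.4461667
S ⇒ negate
λ: 0 + 11/60 + 8.1/3600 = 0.1855833
W ⇒ negate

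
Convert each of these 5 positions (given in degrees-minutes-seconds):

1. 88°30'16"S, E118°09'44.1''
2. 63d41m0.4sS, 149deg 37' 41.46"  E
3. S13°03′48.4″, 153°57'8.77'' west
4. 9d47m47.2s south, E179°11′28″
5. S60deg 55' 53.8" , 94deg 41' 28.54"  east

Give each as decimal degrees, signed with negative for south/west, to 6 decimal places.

1. -88.504444, 118.162250
2. -63.683444, 149.628183
3. -13.063444, -153.952436
4. -9.796444, 179.191111
5. -60.931611, 94.691261

Point 1:
  Lat: 30′ + 16″ = 30.26667′; 88 + 30.26667/60 = 88.5044444
  hemisphere S, so the sign is −
  Lon: 118 + 9/60 + 44.1/3600 = 118.1622500
  E ⇒ keep positive
Point 2:
  φ: 41′ + 0.4″ = 41.00667′; 63 + 41.00667/60 = 63.6834444
  hemisphere S, so the sign is −
  Longitude: 149° + 37/60 + 41.46/3600 = 149 + 0.616667 + 0.011517 = 149.6281833
  E → positive
Point 3:
  Latitude: 13° + 3/60 + 48.4/3600 = 13 + 0.050000 + 0.013444 = 13.0634444
  S ⇒ negate
  Lon: 57′ + 8.77″ = 57.14617′; 153 + 57.14617/60 = 153.9524361
  hemisphere W, so the sign is −
Point 4:
  φ: 9° + 47/60 + 47.2/3600 = 9 + 0.783333 + 0.013111 = 9.7964444
  S ⇒ negate
  Lon: 11′ + 28″ = 11.46667′; 179 + 11.46667/60 = 179.1911111
  E → positive
Point 5:
  Lat: 55′ + 53.8″ = 55.89667′; 60 + 55.89667/60 = 60.9316111
  hemisphere S, so the sign is −
  Longitude: 94° + 41/60 + 28.54/3600 = 94 + 0.683333 + 0.007928 = 94.6912611
  E → positive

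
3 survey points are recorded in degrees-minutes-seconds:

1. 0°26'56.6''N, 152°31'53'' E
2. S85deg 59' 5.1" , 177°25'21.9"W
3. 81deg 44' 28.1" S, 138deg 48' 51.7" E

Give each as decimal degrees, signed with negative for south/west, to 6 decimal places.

Point 1:
  Latitude: 0 + 26/60 + 56.6/3600 = 0.4490556
  N ⇒ keep positive
  Longitude: 152° + 31/60 + 53/3600 = 152 + 0.516667 + 0.014722 = 152.5313889
  E ⇒ keep positive
Point 2:
  Lat: 85 + 59/60 + 5.1/3600 = 85.9847500
  S ⇒ negate
  λ: 25′ + 21.9″ = 25.36500′; 177 + 25.36500/60 = 177.4227500
  W → negative
Point 3:
  Latitude: 44′ + 28.1″ = 44.46833′; 81 + 44.46833/60 = 81.7411389
  hemisphere S, so the sign is −
  Longitude: 138° + 48/60 + 51.7/3600 = 138 + 0.800000 + 0.014361 = 138.8143611
  E → positive

1. 0.449056, 152.531389
2. -85.984750, -177.422750
3. -81.741139, 138.814361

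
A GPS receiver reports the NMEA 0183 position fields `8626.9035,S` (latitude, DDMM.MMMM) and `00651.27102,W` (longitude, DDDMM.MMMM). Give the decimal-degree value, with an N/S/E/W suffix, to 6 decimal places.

86.448392° S, 6.854517° W

Lat: degrees = first 2 digits = 86, minutes = 26.9035; 86 + 26.9035/60 = 86.4483917
λ: degrees = first 3 digits = 6, minutes = 51.27102; 6 + 51.27102/60 = 6.8545170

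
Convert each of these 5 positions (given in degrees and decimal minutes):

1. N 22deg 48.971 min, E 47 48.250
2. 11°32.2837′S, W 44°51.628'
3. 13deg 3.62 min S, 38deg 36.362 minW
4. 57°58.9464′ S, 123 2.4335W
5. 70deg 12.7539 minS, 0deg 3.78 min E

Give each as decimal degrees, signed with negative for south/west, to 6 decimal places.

1. 22.816183, 47.804167
2. -11.538062, -44.860467
3. -13.060333, -38.606033
4. -57.982440, -123.040558
5. -70.212565, 0.063000

Point 1:
  Lat: 22 + 48.971/60 = 22.8161833
  N → positive
  Longitude: 47 + 48.25/60 = 47.8041667
  E ⇒ keep positive
Point 2:
  Lat: 11 + 32.2837/60 = 11.5380617
  S → negative
  λ: 51.628′ = 0.860467°; total 44.8604667
  hemisphere W, so the sign is −
Point 3:
  Latitude: 3.62′ = 0.060333°; total 13.0603333
  hemisphere S, so the sign is −
  λ: 38 + 36.362/60 = 38.6060333
  hemisphere W, so the sign is −
Point 4:
  φ: 57 + 58.9464/60 = 57.9824400
  hemisphere S, so the sign is −
  λ: 123 + 2.4335/60 = 123.0405583
  W ⇒ negate
Point 5:
  Latitude: 70 + 12.7539/60 = 70.2125650
  hemisphere S, so the sign is −
  λ: 3.78′ = 0.063000°; total 0.0630000
  E → positive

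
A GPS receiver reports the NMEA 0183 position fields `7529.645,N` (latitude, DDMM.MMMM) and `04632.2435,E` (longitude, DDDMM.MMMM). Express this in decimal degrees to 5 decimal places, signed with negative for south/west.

75.49408, 46.53739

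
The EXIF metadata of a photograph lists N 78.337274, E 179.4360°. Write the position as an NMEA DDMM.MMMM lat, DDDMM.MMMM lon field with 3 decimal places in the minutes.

7820.236,N / 17926.160,E

Latitude: fractional part 0.337274 → 20.23644 minutes
Longitude: minutes = (179.436000 − 179) × 60 = 26.16000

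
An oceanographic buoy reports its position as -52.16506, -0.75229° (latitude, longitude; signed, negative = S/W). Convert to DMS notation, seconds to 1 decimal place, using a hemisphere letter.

52°09′54.2″ S, 0°45′8.2″ W

Latitude is negative → S; |value| = 52.165060
Lat: whole degrees 52; 9.90360′ → 9′ and 54.216″
Longitude is negative → W; |value| = 0.752290
Lon: whole degrees 0; 45.13740′ → 45′ and 8.244″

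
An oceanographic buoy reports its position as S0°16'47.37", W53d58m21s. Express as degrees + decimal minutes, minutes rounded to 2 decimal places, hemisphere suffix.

0° 16.79′ S, 53° 58.35′ W

Lat: 16 + 47.37/60 = 16.7895′
Lon: 58 + 21/60 = 58.3500′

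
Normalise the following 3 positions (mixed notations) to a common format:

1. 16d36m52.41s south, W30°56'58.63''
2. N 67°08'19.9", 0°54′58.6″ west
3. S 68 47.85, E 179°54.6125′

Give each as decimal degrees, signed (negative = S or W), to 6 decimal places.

1. -16.614558, -30.949619
2. 67.138861, -0.916278
3. -68.797500, 179.910208

Point 1:
  Latitude: 16 + 36/60 + 52.41/3600 = 16.6145583
  S → negative
  Longitude: 30° + 56/60 + 58.63/3600 = 30 + 0.933333 + 0.016286 = 30.9496194
  W ⇒ negate
Point 2:
  φ: 67° + 8/60 + 19.9/3600 = 67 + 0.133333 + 0.005528 = 67.1388611
  N ⇒ keep positive
  λ: 54′ + 58.6″ = 54.97667′; 0 + 54.97667/60 = 0.9162778
  hemisphere W, so the sign is −
Point 3:
  φ: 47.85′ = 0.797500°; total 68.7975000
  S ⇒ negate
  Lon: 54.6125′ = 0.910208°; total 179.9102083
  E ⇒ keep positive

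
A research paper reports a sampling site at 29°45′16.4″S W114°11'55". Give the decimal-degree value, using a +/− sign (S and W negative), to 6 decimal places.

-29.754556, -114.198611

Lat: 45′ + 16.4″ = 45.27333′; 29 + 45.27333/60 = 29.7545556
S → negative
Longitude: 11′ + 55″ = 11.91667′; 114 + 11.91667/60 = 114.1986111
hemisphere W, so the sign is −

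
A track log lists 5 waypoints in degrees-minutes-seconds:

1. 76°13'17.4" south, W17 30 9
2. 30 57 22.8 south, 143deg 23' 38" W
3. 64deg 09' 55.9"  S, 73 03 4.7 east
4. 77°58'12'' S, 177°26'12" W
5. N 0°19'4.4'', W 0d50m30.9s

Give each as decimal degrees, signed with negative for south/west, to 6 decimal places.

Point 1:
  φ: 13′ + 17.4″ = 13.29000′; 76 + 13.29000/60 = 76.2215000
  S → negative
  Longitude: 17° + 30/60 + 9/3600 = 17 + 0.500000 + 0.002500 = 17.5025000
  W ⇒ negate
Point 2:
  Latitude: 57′ + 22.8″ = 57.38000′; 30 + 57.38000/60 = 30.9563333
  S ⇒ negate
  Lon: 143° + 23/60 + 38/3600 = 143 + 0.383333 + 0.010556 = 143.3938889
  W ⇒ negate
Point 3:
  φ: 9′ + 55.9″ = 9.93167′; 64 + 9.93167/60 = 64.1655278
  S ⇒ negate
  Lon: 73 + 3/60 + 4.7/3600 = 73.0513056
  E → positive
Point 4:
  Lat: 58′ + 12″ = 58.20000′; 77 + 58.20000/60 = 77.9700000
  S → negative
  Longitude: 177° + 26/60 + 12/3600 = 177 + 0.433333 + 0.003333 = 177.4366667
  W → negative
Point 5:
  φ: 0 + 19/60 + 4.4/3600 = 0.3178889
  N ⇒ keep positive
  λ: 0° + 50/60 + 30.9/3600 = 0 + 0.833333 + 0.008583 = 0.8419167
  W ⇒ negate

1. -76.221500, -17.502500
2. -30.956333, -143.393889
3. -64.165528, 73.051306
4. -77.970000, -177.436667
5. 0.317889, -0.841917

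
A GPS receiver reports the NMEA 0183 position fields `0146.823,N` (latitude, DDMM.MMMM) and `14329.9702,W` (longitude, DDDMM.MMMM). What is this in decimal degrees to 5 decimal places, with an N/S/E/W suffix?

1.78038° N, 143.49950° W

Latitude: split at 2 digits → 01° and 46.823′; 1 + 46.823/60 = 1.780383
λ: degrees = first 3 digits = 143, minutes = 29.9702; 143 + 29.9702/60 = 143.499503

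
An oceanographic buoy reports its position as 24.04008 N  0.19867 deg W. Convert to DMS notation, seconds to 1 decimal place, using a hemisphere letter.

24°02′24.3″ N, 0°11′55.2″ W

φ: whole degrees 24; 2.40480′ → 2′ and 24.288″
Longitude: 0.198670° → 11.92020′; 0.92020 × 60 = 55.212″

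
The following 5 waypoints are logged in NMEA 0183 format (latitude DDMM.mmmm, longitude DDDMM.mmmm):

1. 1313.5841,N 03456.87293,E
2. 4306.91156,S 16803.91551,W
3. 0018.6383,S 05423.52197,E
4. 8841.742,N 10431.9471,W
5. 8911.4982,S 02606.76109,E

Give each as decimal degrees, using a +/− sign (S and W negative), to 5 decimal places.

Point 1:
  Lat: split at 2 digits → 13° and 13.5841′; 13 + 13.5841/60 = 13.226402
  N ⇒ keep positive
  Lon: degrees = first 3 digits = 34, minutes = 56.87293; 34 + 56.87293/60 = 34.947882
  E ⇒ keep positive
Point 2:
  Latitude: split at 2 digits → 43° and 6.91156′; 43 + 6.91156/60 = 43.115193
  S → negative
  Longitude: degrees = first 3 digits = 168, minutes = 3.91551; 168 + 3.91551/60 = 168.065259
  hemisphere W, so the sign is −
Point 3:
  Latitude: split at 2 digits → 00° and 18.6383′; 0 + 18.6383/60 = 0.310638
  hemisphere S, so the sign is −
  Lon: split at 3 digits → 054° and 23.52197′; 54 + 23.52197/60 = 54.392033
  E ⇒ keep positive
Point 4:
  Lat: degrees = first 2 digits = 88, minutes = 41.742; 88 + 41.742/60 = 88.695700
  N → positive
  Lon: degrees = first 3 digits = 104, minutes = 31.9471; 104 + 31.9471/60 = 104.532452
  hemisphere W, so the sign is −
Point 5:
  Latitude: split at 2 digits → 89° and 11.4982′; 89 + 11.4982/60 = 89.191637
  S → negative
  λ: split at 3 digits → 026° and 6.76109′; 26 + 6.76109/60 = 26.112685
  E ⇒ keep positive

1. 13.22640, 34.94788
2. -43.11519, -168.06526
3. -0.31064, 54.39203
4. 88.69570, -104.53245
5. -89.19164, 26.11268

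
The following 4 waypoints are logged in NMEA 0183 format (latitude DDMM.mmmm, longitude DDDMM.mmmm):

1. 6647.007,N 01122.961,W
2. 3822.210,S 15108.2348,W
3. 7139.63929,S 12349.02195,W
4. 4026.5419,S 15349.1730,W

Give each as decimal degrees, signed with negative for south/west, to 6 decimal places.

Point 1:
  φ: degrees = first 2 digits = 66, minutes = 47.007; 66 + 47.007/60 = 66.7834500
  N ⇒ keep positive
  Longitude: split at 3 digits → 011° and 22.961′; 11 + 22.961/60 = 11.3826833
  W → negative
Point 2:
  Latitude: degrees = first 2 digits = 38, minutes = 22.21; 38 + 22.21/60 = 38.3701667
  hemisphere S, so the sign is −
  Lon: degrees = first 3 digits = 151, minutes = 8.2348; 151 + 8.2348/60 = 151.1372467
  W ⇒ negate
Point 3:
  φ: split at 2 digits → 71° and 39.63929′; 71 + 39.63929/60 = 71.6606548
  S → negative
  λ: degrees = first 3 digits = 123, minutes = 49.02195; 123 + 49.02195/60 = 123.8170325
  hemisphere W, so the sign is −
Point 4:
  φ: split at 2 digits → 40° and 26.5419′; 40 + 26.5419/60 = 40.4423650
  hemisphere S, so the sign is −
  Lon: split at 3 digits → 153° and 49.173′; 153 + 49.173/60 = 153.8195500
  W ⇒ negate

1. 66.783450, -11.382683
2. -38.370167, -151.137247
3. -71.660655, -123.817033
4. -40.442365, -153.819550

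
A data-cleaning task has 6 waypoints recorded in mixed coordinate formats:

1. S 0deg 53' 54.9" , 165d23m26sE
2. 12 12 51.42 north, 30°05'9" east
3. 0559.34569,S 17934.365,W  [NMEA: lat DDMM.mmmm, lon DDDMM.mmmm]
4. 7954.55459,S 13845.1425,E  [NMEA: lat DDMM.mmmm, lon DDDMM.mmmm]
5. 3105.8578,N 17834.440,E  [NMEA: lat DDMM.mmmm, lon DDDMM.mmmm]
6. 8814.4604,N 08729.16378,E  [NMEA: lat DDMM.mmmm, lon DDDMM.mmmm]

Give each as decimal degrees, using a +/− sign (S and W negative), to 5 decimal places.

Point 1:
  φ: 53′ + 54.9″ = 53.91500′; 0 + 53.91500/60 = 0.898583
  hemisphere S, so the sign is −
  Lon: 23′ + 26″ = 23.43333′; 165 + 23.43333/60 = 165.390556
  E ⇒ keep positive
Point 2:
  Latitude: 12′ + 51.42″ = 12.85700′; 12 + 12.85700/60 = 12.214283
  N ⇒ keep positive
  Lon: 30 + 5/60 + 9/3600 = 30.085833
  E ⇒ keep positive
Point 3:
  Latitude: degrees = first 2 digits = 5, minutes = 59.34569; 5 + 59.34569/60 = 5.989095
  S ⇒ negate
  Lon: split at 3 digits → 179° and 34.365′; 179 + 34.365/60 = 179.572750
  W ⇒ negate
Point 4:
  Lat: degrees = first 2 digits = 79, minutes = 54.55459; 79 + 54.55459/60 = 79.909243
  S ⇒ negate
  λ: degrees = first 3 digits = 138, minutes = 45.1425; 138 + 45.1425/60 = 138.752375
  E ⇒ keep positive
Point 5:
  Lat: split at 2 digits → 31° and 5.8578′; 31 + 5.8578/60 = 31.097630
  N → positive
  Longitude: split at 3 digits → 178° and 34.44′; 178 + 34.44/60 = 178.574000
  E ⇒ keep positive
Point 6:
  φ: split at 2 digits → 88° and 14.4604′; 88 + 14.4604/60 = 88.241007
  N ⇒ keep positive
  Lon: degrees = first 3 digits = 87, minutes = 29.16378; 87 + 29.16378/60 = 87.486063
  E → positive

1. -0.89858, 165.39056
2. 12.21428, 30.08583
3. -5.98909, -179.57275
4. -79.90924, 138.75238
5. 31.09763, 178.57400
6. 88.24101, 87.48606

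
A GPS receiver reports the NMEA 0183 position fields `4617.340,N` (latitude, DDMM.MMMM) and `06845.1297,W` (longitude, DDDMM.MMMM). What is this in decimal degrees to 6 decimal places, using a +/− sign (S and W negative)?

46.289000, -68.752162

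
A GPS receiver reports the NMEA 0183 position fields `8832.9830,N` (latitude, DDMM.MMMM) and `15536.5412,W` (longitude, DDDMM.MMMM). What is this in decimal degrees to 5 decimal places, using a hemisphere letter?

Latitude: split at 2 digits → 88° and 32.983′; 88 + 32.983/60 = 88.549717
Longitude: degrees = first 3 digits = 155, minutes = 36.5412; 155 + 36.5412/60 = 155.609020

88.54972° N, 155.60902° W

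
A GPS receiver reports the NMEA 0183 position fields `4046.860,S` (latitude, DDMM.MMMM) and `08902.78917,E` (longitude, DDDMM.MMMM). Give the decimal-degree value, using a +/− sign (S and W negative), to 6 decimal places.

-40.781000, 89.046486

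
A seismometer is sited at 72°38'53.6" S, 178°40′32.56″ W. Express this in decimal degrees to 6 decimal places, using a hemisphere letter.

72.648222° S, 178.675711° W

Lat: 72° + 38/60 + 53.6/3600 = 72 + 0.633333 + 0.014889 = 72.6482222
Longitude: 178 + 40/60 + 32.56/3600 = 178.6757111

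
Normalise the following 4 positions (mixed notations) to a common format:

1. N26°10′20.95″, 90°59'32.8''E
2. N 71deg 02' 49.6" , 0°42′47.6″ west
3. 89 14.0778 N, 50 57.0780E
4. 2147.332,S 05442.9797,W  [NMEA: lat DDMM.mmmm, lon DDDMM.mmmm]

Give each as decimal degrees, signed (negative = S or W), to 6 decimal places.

1. 26.172486, 90.992444
2. 71.047111, -0.713222
3. 89.234630, 50.951300
4. -21.788867, -54.716328

Point 1:
  Lat: 10′ + 20.95″ = 10.34917′; 26 + 10.34917/60 = 26.1724861
  N ⇒ keep positive
  Lon: 59′ + 32.8″ = 59.54667′; 90 + 59.54667/60 = 90.9924444
  E → positive
Point 2:
  Latitude: 2′ + 49.6″ = 2.82667′; 71 + 2.82667/60 = 71.0471111
  N → positive
  Lon: 0° + 42/60 + 47.6/3600 = 0 + 0.700000 + 0.013222 = 0.7132222
  W ⇒ negate
Point 3:
  Latitude: 14.0778′ = 0.234630°; total 89.2346300
  N → positive
  Lon: 50 + 57.078/60 = 50.9513000
  E ⇒ keep positive
Point 4:
  Lat: degrees = first 2 digits = 21, minutes = 47.332; 21 + 47.332/60 = 21.7888667
  S → negative
  Lon: split at 3 digits → 054° and 42.9797′; 54 + 42.9797/60 = 54.7163283
  hemisphere W, so the sign is −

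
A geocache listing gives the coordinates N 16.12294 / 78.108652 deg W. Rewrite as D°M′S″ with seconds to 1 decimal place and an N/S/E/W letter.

16°07′22.6″ N, 78°06′31.1″ W

φ: 0.122940° → 7.37640′; 0.37640 × 60 = 22.584″
Longitude: whole degrees 78; 6.51912′ → 6′ and 31.147″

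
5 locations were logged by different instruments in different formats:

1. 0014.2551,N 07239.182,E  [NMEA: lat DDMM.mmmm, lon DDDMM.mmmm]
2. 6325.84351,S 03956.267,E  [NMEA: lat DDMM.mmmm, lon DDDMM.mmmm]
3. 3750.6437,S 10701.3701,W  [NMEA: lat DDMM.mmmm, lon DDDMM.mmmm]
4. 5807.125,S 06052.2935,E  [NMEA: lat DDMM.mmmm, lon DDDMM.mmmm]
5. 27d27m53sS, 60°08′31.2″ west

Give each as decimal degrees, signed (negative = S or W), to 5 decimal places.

Point 1:
  Latitude: degrees = first 2 digits = 0, minutes = 14.2551; 0 + 14.2551/60 = 0.237585
  N → positive
  Longitude: degrees = first 3 digits = 72, minutes = 39.182; 72 + 39.182/60 = 72.653033
  E → positive
Point 2:
  Lat: degrees = first 2 digits = 63, minutes = 25.84351; 63 + 25.84351/60 = 63.430725
  S → negative
  Lon: degrees = first 3 digits = 39, minutes = 56.267; 39 + 56.267/60 = 39.937783
  E → positive
Point 3:
  φ: degrees = first 2 digits = 37, minutes = 50.6437; 37 + 50.6437/60 = 37.844062
  hemisphere S, so the sign is −
  Longitude: degrees = first 3 digits = 107, minutes = 1.3701; 107 + 1.3701/60 = 107.022835
  hemisphere W, so the sign is −
Point 4:
  Latitude: degrees = first 2 digits = 58, minutes = 7.125; 58 + 7.125/60 = 58.118750
  hemisphere S, so the sign is −
  Longitude: split at 3 digits → 060° and 52.2935′; 60 + 52.2935/60 = 60.871558
  E ⇒ keep positive
Point 5:
  Latitude: 27° + 27/60 + 53/3600 = 27 + 0.450000 + 0.014722 = 27.464722
  S ⇒ negate
  Longitude: 8′ + 31.2″ = 8.52000′; 60 + 8.52000/60 = 60.142000
  W → negative

1. 0.23759, 72.65303
2. -63.43073, 39.93778
3. -37.84406, -107.02284
4. -58.11875, 60.87156
5. -27.46472, -60.14200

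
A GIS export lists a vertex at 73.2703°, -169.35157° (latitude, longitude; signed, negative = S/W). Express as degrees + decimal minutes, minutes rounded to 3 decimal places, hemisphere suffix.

Latitude: fractional part 0.270300 → 16.21800 minutes
Longitude is negative → W; |value| = 169.351570
λ: minutes = (169.351570 − 169) × 60 = 21.09420

73° 16.218′ N, 169° 21.094′ W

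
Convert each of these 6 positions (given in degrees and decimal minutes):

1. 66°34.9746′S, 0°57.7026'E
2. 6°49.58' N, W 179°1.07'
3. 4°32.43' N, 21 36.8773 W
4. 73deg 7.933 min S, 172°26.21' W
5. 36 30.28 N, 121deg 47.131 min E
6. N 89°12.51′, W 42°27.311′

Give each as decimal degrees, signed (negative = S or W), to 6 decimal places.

1. -66.582910, 0.961710
2. 6.826333, -179.017833
3. 4.540500, -21.614622
4. -73.132217, -172.436833
5. 36.504667, 121.785517
6. 89.208500, -42.455183

Point 1:
  Latitude: 34.9746′ = 0.582910°; total 66.5829100
  hemisphere S, so the sign is −
  Longitude: 57.7026′ = 0.961710°; total 0.9617100
  E → positive
Point 2:
  Lat: 49.58′ = 0.826333°; total 6.8263333
  N ⇒ keep positive
  Lon: 179 + 1.07/60 = 179.0178333
  W ⇒ negate
Point 3:
  Latitude: 32.43′ = 0.540500°; total 4.5405000
  N → positive
  Lon: 21 + 36.8773/60 = 21.6146217
  W → negative
Point 4:
  φ: 73 + 7.933/60 = 73.1322167
  S → negative
  λ: 26.21′ = 0.436833°; total 172.4368333
  W ⇒ negate
Point 5:
  φ: 30.28′ = 0.504667°; total 36.5046667
  N → positive
  Longitude: 47.131′ = 0.785517°; total 121.7855167
  E ⇒ keep positive
Point 6:
  Latitude: 89 + 12.51/60 = 89.2085000
  N → positive
  Longitude: 42 + 27.311/60 = 42.4551833
  hemisphere W, so the sign is −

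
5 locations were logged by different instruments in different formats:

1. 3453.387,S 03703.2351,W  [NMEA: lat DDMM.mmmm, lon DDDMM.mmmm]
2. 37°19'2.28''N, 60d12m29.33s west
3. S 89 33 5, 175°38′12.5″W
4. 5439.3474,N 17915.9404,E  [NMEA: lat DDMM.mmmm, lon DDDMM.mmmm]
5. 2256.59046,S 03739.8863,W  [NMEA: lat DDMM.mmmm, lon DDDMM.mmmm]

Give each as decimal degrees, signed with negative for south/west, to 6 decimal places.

Point 1:
  Lat: degrees = first 2 digits = 34, minutes = 53.387; 34 + 53.387/60 = 34.8897833
  S → negative
  λ: split at 3 digits → 037° and 3.2351′; 37 + 3.2351/60 = 37.0539183
  W ⇒ negate
Point 2:
  φ: 37 + 19/60 + 2.28/3600 = 37.3173000
  N ⇒ keep positive
  Lon: 60 + 12/60 + 29.33/3600 = 60.2081472
  W ⇒ negate
Point 3:
  φ: 33′ + 5″ = 33.08333′; 89 + 33.08333/60 = 89.5513889
  S ⇒ negate
  Longitude: 38′ + 12.5″ = 38.20833′; 175 + 38.20833/60 = 175.6368056
  W ⇒ negate
Point 4:
  φ: split at 2 digits → 54° and 39.3474′; 54 + 39.3474/60 = 54.6557900
  N ⇒ keep positive
  Lon: split at 3 digits → 179° and 15.9404′; 179 + 15.9404/60 = 179.2656733
  E ⇒ keep positive
Point 5:
  φ: split at 2 digits → 22° and 56.59046′; 22 + 56.59046/60 = 22.9431743
  hemisphere S, so the sign is −
  Longitude: degrees = first 3 digits = 37, minutes = 39.8863; 37 + 39.8863/60 = 37.6647717
  W → negative

1. -34.889783, -37.053918
2. 37.317300, -60.208147
3. -89.551389, -175.636806
4. 54.655790, 179.265673
5. -22.943174, -37.664772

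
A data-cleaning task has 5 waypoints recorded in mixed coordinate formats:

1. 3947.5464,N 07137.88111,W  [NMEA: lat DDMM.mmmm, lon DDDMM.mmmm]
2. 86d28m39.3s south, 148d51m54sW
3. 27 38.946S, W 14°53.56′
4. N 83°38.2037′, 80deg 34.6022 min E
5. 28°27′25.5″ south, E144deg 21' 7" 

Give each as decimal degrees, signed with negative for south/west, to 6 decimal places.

Point 1:
  Lat: split at 2 digits → 39° and 47.5464′; 39 + 47.5464/60 = 39.7924400
  N ⇒ keep positive
  λ: degrees = first 3 digits = 71, minutes = 37.88111; 71 + 37.88111/60 = 71.6313518
  W ⇒ negate
Point 2:
  Lat: 28′ + 39.3″ = 28.65500′; 86 + 28.65500/60 = 86.4775833
  S → negative
  Longitude: 51′ + 54″ = 51.90000′; 148 + 51.90000/60 = 148.8650000
  hemisphere W, so the sign is −
Point 3:
  φ: 27 + 38.946/60 = 27.6491000
  hemisphere S, so the sign is −
  Longitude: 53.56′ = 0.892667°; total 14.8926667
  hemisphere W, so the sign is −
Point 4:
  Lat: 83 + 38.2037/60 = 83.6367283
  N → positive
  λ: 34.6022′ = 0.576703°; total 80.5767033
  E ⇒ keep positive
Point 5:
  φ: 27′ + 25.5″ = 27.42500′; 28 + 27.42500/60 = 28.4570833
  S ⇒ negate
  λ: 144° + 21/60 + 7/3600 = 144 + 0.350000 + 0.001944 = 144.3519444
  E ⇒ keep positive

1. 39.792440, -71.631352
2. -86.477583, -148.865000
3. -27.649100, -14.892667
4. 83.636728, 80.576703
5. -28.457083, 144.351944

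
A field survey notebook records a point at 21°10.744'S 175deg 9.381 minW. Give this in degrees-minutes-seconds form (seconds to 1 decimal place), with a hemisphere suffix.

21°10′44.6″ S, 175°09′22.9″ W

Latitude: 10.74400′ → 10′ and 0.74400 × 60 = 44.640″
Lon: fractional minutes 0.38100 × 60 = 22.860″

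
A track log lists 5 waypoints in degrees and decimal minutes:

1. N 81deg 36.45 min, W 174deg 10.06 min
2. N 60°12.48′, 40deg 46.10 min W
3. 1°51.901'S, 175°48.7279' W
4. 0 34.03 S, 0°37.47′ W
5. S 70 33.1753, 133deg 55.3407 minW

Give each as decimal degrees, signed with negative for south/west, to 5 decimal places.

1. 81.60750, -174.16767
2. 60.20800, -40.76833
3. -1.86502, -175.81213
4. -0.56717, -0.62450
5. -70.55292, -133.92235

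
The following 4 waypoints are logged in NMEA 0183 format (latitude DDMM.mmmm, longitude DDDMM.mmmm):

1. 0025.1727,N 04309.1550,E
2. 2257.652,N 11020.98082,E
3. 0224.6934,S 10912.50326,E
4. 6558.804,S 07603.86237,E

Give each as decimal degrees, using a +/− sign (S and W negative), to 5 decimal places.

Point 1:
  Lat: degrees = first 2 digits = 0, minutes = 25.1727; 0 + 25.1727/60 = 0.419545
  N ⇒ keep positive
  λ: split at 3 digits → 043° and 9.155′; 43 + 9.155/60 = 43.152583
  E ⇒ keep positive
Point 2:
  φ: degrees = first 2 digits = 22, minutes = 57.652; 22 + 57.652/60 = 22.960867
  N ⇒ keep positive
  λ: degrees = first 3 digits = 110, minutes = 20.98082; 110 + 20.98082/60 = 110.349680
  E ⇒ keep positive
Point 3:
  Latitude: split at 2 digits → 02° and 24.6934′; 2 + 24.6934/60 = 2.411557
  hemisphere S, so the sign is −
  λ: split at 3 digits → 109° and 12.50326′; 109 + 12.50326/60 = 109.208388
  E → positive
Point 4:
  Latitude: degrees = first 2 digits = 65, minutes = 58.804; 65 + 58.804/60 = 65.980067
  S ⇒ negate
  Longitude: split at 3 digits → 076° and 3.86237′; 76 + 3.86237/60 = 76.064373
  E → positive

1. 0.41955, 43.15258
2. 22.96087, 110.34968
3. -2.41156, 109.20839
4. -65.98007, 76.06437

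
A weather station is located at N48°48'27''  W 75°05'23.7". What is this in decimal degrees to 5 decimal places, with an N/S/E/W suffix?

48.80750° N, 75.08992° W

Lat: 48′ + 27″ = 48.45000′; 48 + 48.45000/60 = 48.807500
Longitude: 75 + 5/60 + 23.7/3600 = 75.089917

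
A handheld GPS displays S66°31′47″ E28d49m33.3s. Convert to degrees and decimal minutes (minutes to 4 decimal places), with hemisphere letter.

66° 31.7833′ S, 28° 49.5550′ E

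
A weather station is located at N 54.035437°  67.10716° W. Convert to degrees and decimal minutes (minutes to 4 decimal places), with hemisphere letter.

Latitude: 54° + 0.035437 × 60 = 54° 2.126220′
λ: minutes = (67.107160 − 67) × 60 = 6.429600

54° 2.1262′ N, 67° 6.4296′ W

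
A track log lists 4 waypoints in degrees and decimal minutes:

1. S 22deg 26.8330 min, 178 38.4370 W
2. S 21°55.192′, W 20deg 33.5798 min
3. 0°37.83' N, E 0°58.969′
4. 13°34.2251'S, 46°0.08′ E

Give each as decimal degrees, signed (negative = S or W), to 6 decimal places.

1. -22.447217, -178.640617
2. -21.919867, -20.559663
3. 0.630500, 0.982817
4. -13.570418, 46.001333

Point 1:
  φ: 22 + 26.833/60 = 22.4472167
  S → negative
  Lon: 38.437′ = 0.640617°; total 178.6406167
  hemisphere W, so the sign is −
Point 2:
  Latitude: 55.192′ = 0.919867°; total 21.9198667
  S ⇒ negate
  Longitude: 20 + 33.5798/60 = 20.5596633
  W ⇒ negate
Point 3:
  Lat: 37.83′ = 0.630500°; total 0.6305000
  N → positive
  Longitude: 58.969′ = 0.982817°; total 0.9828167
  E → positive
Point 4:
  φ: 13 + 34.2251/60 = 13.5704183
  S → negative
  Lon: 0.08′ = 0.001333°; total 46.0013333
  E ⇒ keep positive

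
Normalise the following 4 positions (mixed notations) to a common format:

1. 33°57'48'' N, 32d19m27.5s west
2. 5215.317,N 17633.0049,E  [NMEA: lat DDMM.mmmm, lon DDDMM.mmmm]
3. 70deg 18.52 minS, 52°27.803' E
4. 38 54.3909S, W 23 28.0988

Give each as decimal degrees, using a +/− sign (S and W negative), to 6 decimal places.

1. 33.963333, -32.324306
2. 52.255283, 176.550082
3. -70.308667, 52.463383
4. -38.906515, -23.468313

Point 1:
  Lat: 57′ + 48″ = 57.80000′; 33 + 57.80000/60 = 33.9633333
  N ⇒ keep positive
  Lon: 32 + 19/60 + 27.5/3600 = 32.3243056
  W → negative
Point 2:
  φ: degrees = first 2 digits = 52, minutes = 15.317; 52 + 15.317/60 = 52.2552833
  N ⇒ keep positive
  λ: degrees = first 3 digits = 176, minutes = 33.0049; 176 + 33.0049/60 = 176.5500817
  E → positive
Point 3:
  φ: 70 + 18.52/60 = 70.3086667
  hemisphere S, so the sign is −
  λ: 52 + 27.803/60 = 52.4633833
  E ⇒ keep positive
Point 4:
  Lat: 54.3909′ = 0.906515°; total 38.9065150
  hemisphere S, so the sign is −
  λ: 23 + 28.0988/60 = 23.4683133
  W ⇒ negate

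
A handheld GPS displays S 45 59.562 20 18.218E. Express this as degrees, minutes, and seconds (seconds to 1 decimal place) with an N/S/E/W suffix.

45°59′33.7″ S, 20°18′13.1″ E

Latitude: 59.56200′ → 59′ and 0.56200 × 60 = 33.720″
Longitude: 18.21800′ → 18′ and 0.21800 × 60 = 13.080″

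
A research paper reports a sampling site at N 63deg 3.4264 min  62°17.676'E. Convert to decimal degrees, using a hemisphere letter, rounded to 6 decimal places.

63.057107° N, 62.294600° E

Latitude: 63 + 3.4264/60 = 63.0571067
λ: 17.676′ = 0.294600°; total 62.2946000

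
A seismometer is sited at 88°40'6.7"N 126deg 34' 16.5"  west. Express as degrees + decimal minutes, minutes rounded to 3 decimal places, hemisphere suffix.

88° 40.112′ N, 126° 34.275′ W

Latitude: 40 + 6.7/60 = 40.11167′
Longitude: seconds/60 = 0.27500; minutes = 34 + 0.27500 = 34.27500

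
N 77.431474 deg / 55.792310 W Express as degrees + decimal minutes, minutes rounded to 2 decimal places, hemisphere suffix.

77° 25.89′ N, 55° 47.54′ W

φ: minutes = (77.431474 − 77) × 60 = 25.8884
Longitude: fractional part 0.792310 → 47.5386 minutes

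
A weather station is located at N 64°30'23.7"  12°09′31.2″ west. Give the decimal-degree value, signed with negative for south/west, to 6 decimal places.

64.506583, -12.158667

Latitude: 64 + 30/60 + 23.7/3600 = 64.5065833
N → positive
Lon: 9′ + 31.2″ = 9.52000′; 12 + 9.52000/60 = 12.1586667
W ⇒ negate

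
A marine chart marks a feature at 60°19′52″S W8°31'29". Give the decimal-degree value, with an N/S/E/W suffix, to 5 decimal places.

60.33111° S, 8.52472° W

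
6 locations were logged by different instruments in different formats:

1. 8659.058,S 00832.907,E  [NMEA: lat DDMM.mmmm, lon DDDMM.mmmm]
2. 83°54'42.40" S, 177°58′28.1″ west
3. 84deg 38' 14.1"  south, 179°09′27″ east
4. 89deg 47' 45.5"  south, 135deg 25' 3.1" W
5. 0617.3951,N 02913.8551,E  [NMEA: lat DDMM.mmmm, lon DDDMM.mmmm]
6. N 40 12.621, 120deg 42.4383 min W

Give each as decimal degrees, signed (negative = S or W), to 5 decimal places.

Point 1:
  Latitude: split at 2 digits → 86° and 59.058′; 86 + 59.058/60 = 86.984300
  S ⇒ negate
  Longitude: split at 3 digits → 008° and 32.907′; 8 + 32.907/60 = 8.548450
  E → positive
Point 2:
  Latitude: 83° + 54/60 + 42.4/3600 = 83 + 0.900000 + 0.011778 = 83.911778
  hemisphere S, so the sign is −
  Longitude: 177 + 58/60 + 28.1/3600 = 177.974472
  W ⇒ negate
Point 3:
  φ: 38′ + 14.1″ = 38.23500′; 84 + 38.23500/60 = 84.637250
  S ⇒ negate
  λ: 179° + 9/60 + 27/3600 = 179 + 0.150000 + 0.007500 = 179.157500
  E ⇒ keep positive
Point 4:
  Lat: 89 + 47/60 + 45.5/3600 = 89.795972
  hemisphere S, so the sign is −
  Lon: 135 + 25/60 + 3.1/3600 = 135.417528
  W → negative
Point 5:
  Lat: split at 2 digits → 06° and 17.3951′; 6 + 17.3951/60 = 6.289918
  N ⇒ keep positive
  Longitude: degrees = first 3 digits = 29, minutes = 13.8551; 29 + 13.8551/60 = 29.230918
  E ⇒ keep positive
Point 6:
  Lat: 40 + 12.621/60 = 40.210350
  N ⇒ keep positive
  Lon: 120 + 42.4383/60 = 120.707305
  hemisphere W, so the sign is −

1. -86.98430, 8.54845
2. -83.91178, -177.97447
3. -84.63725, 179.15750
4. -89.79597, -135.41753
5. 6.28992, 29.23092
6. 40.21035, -120.70731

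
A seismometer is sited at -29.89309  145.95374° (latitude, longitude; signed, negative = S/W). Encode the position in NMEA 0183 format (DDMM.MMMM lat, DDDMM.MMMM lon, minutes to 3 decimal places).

2953.585,S / 14557.224,E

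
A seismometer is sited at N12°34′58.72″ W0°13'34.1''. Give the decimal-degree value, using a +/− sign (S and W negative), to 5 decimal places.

12.58298, -0.22614

φ: 12 + 34/60 + 58.72/3600 = 12.582978
N → positive
Longitude: 13′ + 34.1″ = 13.56833′; 0 + 13.56833/60 = 0.226139
hemisphere W, so the sign is −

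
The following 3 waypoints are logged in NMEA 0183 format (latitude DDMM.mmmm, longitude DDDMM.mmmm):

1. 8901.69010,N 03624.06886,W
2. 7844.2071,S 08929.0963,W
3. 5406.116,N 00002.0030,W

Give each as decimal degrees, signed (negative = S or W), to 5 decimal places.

Point 1:
  Lat: degrees = first 2 digits = 89, minutes = 1.6901; 89 + 1.6901/60 = 89.028168
  N ⇒ keep positive
  λ: split at 3 digits → 036° and 24.06886′; 36 + 24.06886/60 = 36.401148
  W → negative
Point 2:
  Lat: degrees = first 2 digits = 78, minutes = 44.2071; 78 + 44.2071/60 = 78.736785
  S → negative
  λ: degrees = first 3 digits = 89, minutes = 29.0963; 89 + 29.0963/60 = 89.484938
  hemisphere W, so the sign is −
Point 3:
  φ: degrees = first 2 digits = 54, minutes = 6.116; 54 + 6.116/60 = 54.101933
  N ⇒ keep positive
  λ: degrees = first 3 digits = 0, minutes = 2.003; 0 + 2.003/60 = 0.033383
  W ⇒ negate

1. 89.02817, -36.40115
2. -78.73679, -89.48494
3. 54.10193, -0.03338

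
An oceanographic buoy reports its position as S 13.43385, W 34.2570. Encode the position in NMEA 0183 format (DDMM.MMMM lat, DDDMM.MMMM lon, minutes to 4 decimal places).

Latitude: minutes = (13.433850 − 13) × 60 = 26.031000
Lon: minutes = (34.257000 − 34) × 60 = 15.420000

1326.0310,S / 03415.4200,W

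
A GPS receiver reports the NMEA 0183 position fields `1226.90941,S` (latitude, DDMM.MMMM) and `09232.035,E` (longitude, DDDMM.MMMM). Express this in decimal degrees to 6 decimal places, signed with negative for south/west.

-12.448490, 92.533917

φ: split at 2 digits → 12° and 26.90941′; 12 + 26.90941/60 = 12.4484902
S ⇒ negate
λ: split at 3 digits → 092° and 32.035′; 92 + 32.035/60 = 92.5339167
E → positive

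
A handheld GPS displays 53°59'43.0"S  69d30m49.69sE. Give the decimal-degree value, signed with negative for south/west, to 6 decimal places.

-53.995278, 69.513803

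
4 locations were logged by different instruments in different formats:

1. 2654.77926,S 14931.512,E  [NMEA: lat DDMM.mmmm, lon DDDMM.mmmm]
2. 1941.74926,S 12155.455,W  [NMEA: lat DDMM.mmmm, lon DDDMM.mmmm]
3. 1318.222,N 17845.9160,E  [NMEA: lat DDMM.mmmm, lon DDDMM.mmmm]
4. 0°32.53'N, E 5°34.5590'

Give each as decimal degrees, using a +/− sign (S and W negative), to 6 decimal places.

Point 1:
  Lat: degrees = first 2 digits = 26, minutes = 54.77926; 26 + 54.77926/60 = 26.9129877
  hemisphere S, so the sign is −
  Lon: split at 3 digits → 149° and 31.512′; 149 + 31.512/60 = 149.5252000
  E → positive
Point 2:
  Lat: degrees = first 2 digits = 19, minutes = 41.74926; 19 + 41.74926/60 = 19.6958210
  hemisphere S, so the sign is −
  Lon: degrees = first 3 digits = 121, minutes = 55.455; 121 + 55.455/60 = 121.9242500
  hemisphere W, so the sign is −
Point 3:
  Lat: split at 2 digits → 13° and 18.222′; 13 + 18.222/60 = 13.3037000
  N → positive
  λ: degrees = first 3 digits = 178, minutes = 45.916; 178 + 45.916/60 = 178.7652667
  E ⇒ keep positive
Point 4:
  Latitude: 32.53′ = 0.542167°; total 0.5421667
  N → positive
  λ: 5 + 34.559/60 = 5.5759833
  E ⇒ keep positive

1. -26.912988, 149.525200
2. -19.695821, -121.924250
3. 13.303700, 178.765267
4. 0.542167, 5.575983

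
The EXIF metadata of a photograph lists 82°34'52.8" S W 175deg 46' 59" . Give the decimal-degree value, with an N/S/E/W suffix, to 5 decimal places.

Latitude: 34′ + 52.8″ = 34.88000′; 82 + 34.88000/60 = 82.581333
Longitude: 175° + 46/60 + 59/3600 = 175 + 0.766667 + 0.016389 = 175.783056

82.58133° S, 175.78306° W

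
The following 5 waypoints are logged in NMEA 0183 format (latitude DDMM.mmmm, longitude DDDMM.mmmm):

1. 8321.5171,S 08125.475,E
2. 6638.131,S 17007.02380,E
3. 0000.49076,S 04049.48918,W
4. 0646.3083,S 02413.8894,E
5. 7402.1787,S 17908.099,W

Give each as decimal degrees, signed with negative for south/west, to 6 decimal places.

1. -83.358618, 81.424583
2. -66.635517, 170.117063
3. -0.008179, -40.824820
4. -6.771805, 24.231490
5. -74.036312, -179.134983

Point 1:
  Lat: degrees = first 2 digits = 83, minutes = 21.5171; 83 + 21.5171/60 = 83.3586183
  hemisphere S, so the sign is −
  λ: degrees = first 3 digits = 81, minutes = 25.475; 81 + 25.475/60 = 81.4245833
  E ⇒ keep positive
Point 2:
  φ: degrees = first 2 digits = 66, minutes = 38.131; 66 + 38.131/60 = 66.6355167
  S ⇒ negate
  Lon: split at 3 digits → 170° and 7.0238′; 170 + 7.0238/60 = 170.1170633
  E → positive
Point 3:
  φ: degrees = first 2 digits = 0, minutes = 0.49076; 0 + 0.49076/60 = 0.0081793
  hemisphere S, so the sign is −
  Lon: split at 3 digits → 040° and 49.48918′; 40 + 49.48918/60 = 40.8248197
  hemisphere W, so the sign is −
Point 4:
  Lat: degrees = first 2 digits = 6, minutes = 46.3083; 6 + 46.3083/60 = 6.7718050
  S → negative
  Longitude: split at 3 digits → 024° and 13.8894′; 24 + 13.8894/60 = 24.2314900
  E ⇒ keep positive
Point 5:
  Latitude: degrees = first 2 digits = 74, minutes = 2.1787; 74 + 2.1787/60 = 74.0363117
  S → negative
  Longitude: degrees = first 3 digits = 179, minutes = 8.099; 179 + 8.099/60 = 179.1349833
  hemisphere W, so the sign is −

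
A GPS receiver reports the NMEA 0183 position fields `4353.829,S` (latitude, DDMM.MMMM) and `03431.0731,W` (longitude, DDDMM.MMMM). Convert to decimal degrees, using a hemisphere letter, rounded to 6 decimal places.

43.897150° S, 34.517885° W

Lat: degrees = first 2 digits = 43, minutes = 53.829; 43 + 53.829/60 = 43.8971500
λ: split at 3 digits → 034° and 31.0731′; 34 + 31.0731/60 = 34.5178850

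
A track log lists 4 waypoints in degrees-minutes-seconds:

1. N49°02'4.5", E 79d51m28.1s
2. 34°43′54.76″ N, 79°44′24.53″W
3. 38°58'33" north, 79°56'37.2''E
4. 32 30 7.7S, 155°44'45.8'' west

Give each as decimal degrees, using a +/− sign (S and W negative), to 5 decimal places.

Point 1:
  Lat: 2′ + 4.5″ = 2.07500′; 49 + 2.07500/60 = 49.034583
  N ⇒ keep positive
  λ: 79 + 51/60 + 28.1/3600 = 79.857806
  E → positive
Point 2:
  Lat: 34° + 43/60 + 54.76/3600 = 34 + 0.716667 + 0.015211 = 34.731878
  N ⇒ keep positive
  Longitude: 44′ + 24.53″ = 44.40883′; 79 + 44.40883/60 = 79.740147
  W ⇒ negate
Point 3:
  Latitude: 38° + 58/60 + 33/3600 = 38 + 0.966667 + 0.009167 = 38.975833
  N ⇒ keep positive
  Lon: 79° + 56/60 + 37.2/3600 = 79 + 0.933333 + 0.010333 = 79.943667
  E ⇒ keep positive
Point 4:
  Latitude: 32 + 30/60 + 7.7/3600 = 32.502139
  hemisphere S, so the sign is −
  λ: 155 + 44/60 + 45.8/3600 = 155.746056
  W ⇒ negate

1. 49.03458, 79.85781
2. 34.73188, -79.74015
3. 38.97583, 79.94367
4. -32.50214, -155.74606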